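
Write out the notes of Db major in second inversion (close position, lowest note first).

Ab, Db, F

The chord tones are Db–F–Ab. With the fifth (Ab) lowest for second inversion: Ab, Db, F.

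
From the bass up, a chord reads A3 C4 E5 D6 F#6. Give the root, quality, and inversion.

Reducing to letter names: A, C, E, D, F#. These stack in thirds as D–F#–A–C–E — a D dominant ninth chord.
The lowest note is A, the fifth of the chord, so this is second inversion.

D dominant ninth, second inversion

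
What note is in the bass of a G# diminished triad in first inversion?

B

In first inversion the third is lowest. For G# diminished (G#–B–D) that is B.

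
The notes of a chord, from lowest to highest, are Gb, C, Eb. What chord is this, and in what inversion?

Reducing to letter names: Gb, C, Eb. These stack in thirds as C–Eb–Gb — a C diminished triad.
With the fifth (Gb) in the bass, the chord is in second inversion (figured bass 6/4).

C diminished, second inversion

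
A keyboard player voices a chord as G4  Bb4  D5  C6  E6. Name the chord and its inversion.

C dominant ninth, second inversion

The pitch classes G, Bb, D, C, E arrange in thirds as C–E–G–Bb–D: a C dominant ninth chord.
G is the fifth of C dominant ninth; fifth in the bass means second inversion.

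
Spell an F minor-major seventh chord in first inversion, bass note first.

Ab, C, E, F

F minor-major seventh is F–Ab–C–E. First inversion puts the third (Ab) in the bass, with the remaining tones above: Ab, C, E, F.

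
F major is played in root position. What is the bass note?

The root of F major (F–A–C) is F; that is the bass in root position.

F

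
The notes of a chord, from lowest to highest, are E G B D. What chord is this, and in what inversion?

E minor seventh, root position

Reducing to letter names: E, G, B, D. These stack in thirds as E–G–B–D — an E minor seventh chord.
The lowest note is E, the root of the chord, so this is root position (figured bass 7).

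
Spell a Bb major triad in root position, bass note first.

Bb, D, F

Spelling Bb major: Bb–D–F. In root position the root is bass, giving Bb, D, F from the bottom.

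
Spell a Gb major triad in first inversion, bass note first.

Bb, Db, Gb

Spelling Gb major: Gb–Bb–Db. In first inversion the third is bass, giving Bb, Db, Gb from the bottom.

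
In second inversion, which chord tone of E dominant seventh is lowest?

In second inversion the fifth is lowest. For E dominant seventh (E–G#–B–D) that is B.

B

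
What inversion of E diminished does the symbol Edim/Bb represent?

second inversion

Edim/Bb means E diminished with Bb in the bass. Bb is the fifth of E diminished (E–G–Bb), so this is second inversion.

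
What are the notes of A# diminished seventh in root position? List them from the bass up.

The chord tones are A#–C#–E–G. With the root (A#) lowest for root position: A#, C#, E, G.

A#, C#, E, G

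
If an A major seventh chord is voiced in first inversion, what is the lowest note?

C#

In first inversion the third is lowest. For A major seventh (A–C#–E–G#) that is C#.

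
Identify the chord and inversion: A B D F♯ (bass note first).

B minor seventh, third inversion

The distinct note names are A, B, D, F#. Stacked in thirds they read B–D–F#–A, which is a minor seventh chord on B.
A is the seventh of B minor seventh; seventh in the bass means third inversion (figured bass 4/2).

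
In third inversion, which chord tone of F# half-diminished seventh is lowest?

F# half-diminished seventh is F#–A–C–E. Third inversion places the seventh in the bass: E.

E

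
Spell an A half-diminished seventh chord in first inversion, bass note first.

The chord tones are A–C–Eb–G. With the third (C) lowest for first inversion: C, Eb, G, A.

C, Eb, G, A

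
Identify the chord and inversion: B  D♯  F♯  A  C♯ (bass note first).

B dominant ninth, root position

Reducing to letter names: B, D#, F#, A, C#. These stack in thirds as B–D#–F#–A–C# — a B dominant ninth chord.
B is the root of B dominant ninth; root in the bass means root position.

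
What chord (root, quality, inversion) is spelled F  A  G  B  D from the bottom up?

The distinct note names are F, A, G, B, D. Stacked in thirds they read G–B–D–F–A, which is a dominant ninth chord on G.
The lowest note is F, the seventh of the chord, so this is third inversion.

G dominant ninth, third inversion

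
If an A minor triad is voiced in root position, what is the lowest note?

A

A minor is A–C–E. Root position places the root in the bass: A.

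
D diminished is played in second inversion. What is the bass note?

D diminished is D–F–Ab. Second inversion places the fifth in the bass: Ab.

Ab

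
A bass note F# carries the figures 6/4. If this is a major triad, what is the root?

B

The figures 6/4 mean the fifth of the chord is in the bass. If F# is the fifth of a major triad, the root is B (chord tones B–D#–F#).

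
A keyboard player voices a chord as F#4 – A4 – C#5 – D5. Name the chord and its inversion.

D major seventh, first inversion

The pitch classes F#, A, C#, D arrange in thirds as D–F#–A–C#: a D major seventh chord.
With the third (F#) in the bass, the chord is in first inversion (figured bass 6/5).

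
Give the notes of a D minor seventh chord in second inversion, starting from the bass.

D minor seventh is D–F–A–C. Second inversion puts the fifth (A) in the bass, with the remaining tones above: A, C, D, F.

A, C, D, F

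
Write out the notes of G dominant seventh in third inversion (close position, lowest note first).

F, G, B, D

The chord tones are G–B–D–F. With the seventh (F) lowest for third inversion: F, G, B, D.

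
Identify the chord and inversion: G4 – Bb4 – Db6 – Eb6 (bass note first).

Eb dominant seventh, first inversion

The pitch classes G, Bb, Db, Eb arrange in thirds as Eb–G–Bb–Db: an Eb dominant seventh chord.
With the third (G) in the bass, the chord is in first inversion (figured bass 6/5).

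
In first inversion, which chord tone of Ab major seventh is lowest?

C

The third of Ab major seventh (Ab–C–Eb–G) is C; that is the bass in first inversion.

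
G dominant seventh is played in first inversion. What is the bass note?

B

The third of G dominant seventh (G–B–D–F) is B; that is the bass in first inversion.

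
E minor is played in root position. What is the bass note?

In root position the root is lowest. For E minor (E–G–B) that is E.

E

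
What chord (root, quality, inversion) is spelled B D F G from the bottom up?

G dominant seventh, first inversion

The distinct note names are B, D, F, G. Stacked in thirds they read G–B–D–F, which is a dominant seventh chord on G.
B is the third of G dominant seventh; third in the bass means first inversion (figured bass 6/5).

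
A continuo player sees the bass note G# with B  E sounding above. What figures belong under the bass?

The notes G#, B, E stack in thirds as E–G#–B — an E major triad. The bass G# is the third, so this is first inversion: figured 6.

6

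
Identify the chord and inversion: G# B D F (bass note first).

Reducing to letter names: G#, B, D, F. These stack in thirds as G#–B–D–F — a G# diminished seventh chord.
With the root (G#) in the bass, the chord is in root position (figured bass 7).

G# diminished seventh, root position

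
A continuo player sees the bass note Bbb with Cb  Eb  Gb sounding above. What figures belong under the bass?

4/2

The notes Bbb, Cb, Eb, Gb stack in thirds as Cb–Eb–Gb–Bbb — a Cb dominant seventh chord. The bass Bbb is the seventh, so this is third inversion: figured 4/2.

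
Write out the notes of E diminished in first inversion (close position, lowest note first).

G, Bb, E

The chord tones are E–G–Bb. With the third (G) lowest for first inversion: G, Bb, E.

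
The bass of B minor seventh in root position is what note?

B

B minor seventh is B–D–F#–A. Root position places the root in the bass: B.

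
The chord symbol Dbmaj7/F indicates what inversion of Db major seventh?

Dbmaj7/F means Db major seventh with F in the bass. F is the third of Db major seventh (Db–F–Ab–C), so this is first inversion.

first inversion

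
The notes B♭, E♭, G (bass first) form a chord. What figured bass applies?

The notes Bb, Eb, G stack in thirds as Eb–G–Bb — an Eb major triad. The bass Bb is the fifth, so this is second inversion: figured 6/4.

6/4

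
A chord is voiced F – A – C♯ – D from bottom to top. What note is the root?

The distinct letter names are F, A, C#, D. Arranged as a stack of thirds they read D–F–A–C#, so D is the root (a D minor-major seventh chord).

D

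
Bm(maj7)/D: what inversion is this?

Bm(maj7)/D means B minor-major seventh with D in the bass. D is the third of B minor-major seventh (B–D–F#–A#), so this is first inversion.

first inversion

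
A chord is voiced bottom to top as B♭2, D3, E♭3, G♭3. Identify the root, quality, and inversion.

Eb minor-major seventh, second inversion

The distinct note names are Bb, D, Eb, Gb. Stacked in thirds they read Eb–Gb–Bb–D, which is a minor-major seventh chord on Eb.
The lowest note is Bb, the fifth of the chord, so this is second inversion (figured bass 4/3).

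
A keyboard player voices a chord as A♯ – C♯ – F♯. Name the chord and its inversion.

F# major, first inversion

The pitch classes A#, C#, F# arrange in thirds as F#–A#–C#: an F# major triad.
With the third (A#) in the bass, the chord is in first inversion (figured bass 6).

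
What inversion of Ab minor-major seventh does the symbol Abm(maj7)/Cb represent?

first inversion

Abm(maj7)/Cb means Ab minor-major seventh with Cb in the bass. Cb is the third of Ab minor-major seventh (Ab–Cb–Eb–G), so this is first inversion.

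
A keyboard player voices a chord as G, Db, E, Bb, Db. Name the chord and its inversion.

The pitch classes G, Db, E, Bb arrange in thirds as E–G–Bb–Db: an E diminished seventh chord.
G is the third of E diminished seventh; third in the bass means first inversion (figured bass 6/5).

E diminished seventh, first inversion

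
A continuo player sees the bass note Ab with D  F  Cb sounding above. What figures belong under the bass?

The notes Ab, D, F, Cb stack in thirds as D–F–Ab–Cb — a D diminished seventh chord. The bass Ab is the fifth, so this is second inversion: figured 4/3.

4/3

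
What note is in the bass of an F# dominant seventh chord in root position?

F#

F# dominant seventh is F#–A#–C#–E. Root position places the root in the bass: F#.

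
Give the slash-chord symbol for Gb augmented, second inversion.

Second inversion of Gb augmented has the fifth (D) in the bass. As a slash chord: Gbaug/D.

Gbaug/D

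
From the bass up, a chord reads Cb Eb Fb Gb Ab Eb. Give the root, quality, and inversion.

The pitch classes Cb, Eb, Fb, Gb, Ab arrange in thirds as Fb–Ab–Cb–Eb–Gb: an Fb major ninth chord.
Cb is the fifth of Fb major ninth; fifth in the bass means second inversion.

Fb major ninth, second inversion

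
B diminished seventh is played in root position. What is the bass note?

B diminished seventh is B–D–F–Ab. Root position places the root in the bass: B.

B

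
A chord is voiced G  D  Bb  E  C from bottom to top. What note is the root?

G, D, Bb, E, C are the tones of a C dominant ninth chord (C–E–G–Bb–D), making C the root.

C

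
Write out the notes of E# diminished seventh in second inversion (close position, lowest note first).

Spelling E# diminished seventh: E#–G#–B–D. In second inversion the fifth is bass, giving B, D, E#, G# from the bottom.

B, D, E#, G#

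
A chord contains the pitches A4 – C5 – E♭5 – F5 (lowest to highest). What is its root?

F

Reordering A, C, Eb, F into stacked thirds gives F–A–C–Eb; the bottom of that stack, F, is the root.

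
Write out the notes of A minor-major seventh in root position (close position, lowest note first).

Spelling A minor-major seventh: A–C–E–G#. In root position the root is bass, giving A, C, E, G# from the bottom.

A, C, E, G#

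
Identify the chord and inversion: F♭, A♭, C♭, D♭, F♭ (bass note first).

Db minor seventh, first inversion

The distinct note names are Fb, Ab, Cb, Db. Stacked in thirds they read Db–Fb–Ab–Cb, which is a minor seventh chord on Db.
With the third (Fb) in the bass, the chord is in first inversion (figured bass 6/5).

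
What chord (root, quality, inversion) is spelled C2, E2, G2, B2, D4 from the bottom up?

C major ninth, root position

The pitch classes C, E, G, B, D arrange in thirds as C–E–G–B–D: a C major ninth chord.
C is the root of C major ninth; root in the bass means root position.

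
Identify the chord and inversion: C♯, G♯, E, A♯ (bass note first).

A# half-diminished seventh, first inversion

Reducing to letter names: C#, G#, E, A#. These stack in thirds as A#–C#–E–G# — an A# half-diminished seventh chord.
The lowest note is C#, the third of the chord, so this is first inversion (figured bass 6/5).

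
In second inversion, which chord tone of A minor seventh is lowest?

A minor seventh is A–C–E–G. Second inversion places the fifth in the bass: E.

E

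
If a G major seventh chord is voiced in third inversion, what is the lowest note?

F#

In third inversion the seventh is lowest. For G major seventh (G–B–D–F#) that is F#.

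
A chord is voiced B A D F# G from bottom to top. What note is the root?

G

The distinct letter names are B, A, D, F#, G. Arranged as a stack of thirds they read G–B–D–F#–A, so G is the root (a G major ninth chord).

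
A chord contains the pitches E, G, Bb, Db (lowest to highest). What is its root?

E, G, Bb, Db are the tones of an E diminished seventh chord (E–G–Bb–Db), making E the root.

E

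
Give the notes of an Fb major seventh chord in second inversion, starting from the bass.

Cb, Eb, Fb, Ab

Fb major seventh is Fb–Ab–Cb–Eb. Second inversion puts the fifth (Cb) in the bass, with the remaining tones above: Cb, Eb, Fb, Ab.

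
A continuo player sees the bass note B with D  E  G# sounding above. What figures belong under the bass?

The notes B, D, E, G# stack in thirds as E–G#–B–D — an E dominant seventh chord. The bass B is the fifth, so this is second inversion: figured 4/3.

4/3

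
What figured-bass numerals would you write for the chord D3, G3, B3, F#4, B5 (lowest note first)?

4/3

The notes D, G, B, F# stack in thirds as G–B–D–F# — a G major seventh chord. The bass D is the fifth, so this is second inversion: figured 4/3.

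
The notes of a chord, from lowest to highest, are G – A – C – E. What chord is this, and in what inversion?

The distinct note names are G, A, C, E. Stacked in thirds they read A–C–E–G, which is a minor seventh chord on A.
The lowest note is G, the seventh of the chord, so this is third inversion (figured bass 4/2).

A minor seventh, third inversion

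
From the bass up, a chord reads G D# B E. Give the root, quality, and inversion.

E minor-major seventh, first inversion

The distinct note names are G, D#, B, E. Stacked in thirds they read E–G–B–D#, which is a minor-major seventh chord on E.
G is the third of E minor-major seventh; third in the bass means first inversion (figured bass 6/5).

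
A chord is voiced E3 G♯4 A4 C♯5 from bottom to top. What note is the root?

A

The distinct letter names are E, G#, A, C#. Arranged as a stack of thirds they read A–C#–E–G#, so A is the root (an A major seventh chord).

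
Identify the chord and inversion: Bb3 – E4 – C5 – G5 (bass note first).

C dominant seventh, third inversion

Reducing to letter names: Bb, E, C, G. These stack in thirds as C–E–G–Bb — a C dominant seventh chord.
With the seventh (Bb) in the bass, the chord is in third inversion (figured bass 4/2).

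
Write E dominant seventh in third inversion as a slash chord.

Third inversion of E dominant seventh has the seventh (D) in the bass. As a slash chord: E7/D.

E7/D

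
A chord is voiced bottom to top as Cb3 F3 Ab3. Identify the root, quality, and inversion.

F diminished, second inversion

Reducing to letter names: Cb, F, Ab. These stack in thirds as F–Ab–Cb — an F diminished triad.
Cb is the fifth of F diminished; fifth in the bass means second inversion (figured bass 6/4).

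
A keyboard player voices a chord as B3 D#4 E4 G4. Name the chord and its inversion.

The pitch classes B, D#, E, G arrange in thirds as E–G–B–D#: an E minor-major seventh chord.
With the fifth (B) in the bass, the chord is in second inversion (figured bass 4/3).

E minor-major seventh, second inversion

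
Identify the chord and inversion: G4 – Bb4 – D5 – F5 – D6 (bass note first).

The distinct note names are G, Bb, D, F. Stacked in thirds they read G–Bb–D–F, which is a minor seventh chord on G.
The lowest note is G, the root of the chord, so this is root position (figured bass 7).

G minor seventh, root position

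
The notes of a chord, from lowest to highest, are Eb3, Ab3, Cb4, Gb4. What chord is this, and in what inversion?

Ab minor seventh, second inversion

The pitch classes Eb, Ab, Cb, Gb arrange in thirds as Ab–Cb–Eb–Gb: an Ab minor seventh chord.
With the fifth (Eb) in the bass, the chord is in second inversion (figured bass 4/3).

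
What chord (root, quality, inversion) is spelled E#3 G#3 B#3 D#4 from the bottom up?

The distinct note names are E#, G#, B#, D#. Stacked in thirds they read E#–G#–B#–D#, which is a minor seventh chord on E#.
With the root (E#) in the bass, the chord is in root position (figured bass 7).

E# minor seventh, root position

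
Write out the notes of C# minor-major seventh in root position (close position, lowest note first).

C#, E, G#, B#

Spelling C# minor-major seventh: C#–E–G#–B#. In root position the root is bass, giving C#, E, G#, B# from the bottom.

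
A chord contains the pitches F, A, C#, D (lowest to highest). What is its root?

F, A, C#, D are the tones of a D minor-major seventh chord (D–F–A–C#), making D the root.

D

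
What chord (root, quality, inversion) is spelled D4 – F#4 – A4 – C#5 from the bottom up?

D major seventh, root position

The pitch classes D, F#, A, C# arrange in thirds as D–F#–A–C#: a D major seventh chord.
D is the root of D major seventh; root in the bass means root position (figured bass 7).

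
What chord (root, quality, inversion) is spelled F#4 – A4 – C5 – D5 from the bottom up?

The pitch classes F#, A, C, D arrange in thirds as D–F#–A–C: a D dominant seventh chord.
With the third (F#) in the bass, the chord is in first inversion (figured bass 6/5).

D dominant seventh, first inversion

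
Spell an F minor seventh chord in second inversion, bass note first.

C, Eb, F, Ab

The chord tones are F–Ab–C–Eb. With the fifth (C) lowest for second inversion: C, Eb, F, Ab.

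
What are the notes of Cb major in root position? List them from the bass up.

The chord tones are Cb–Eb–Gb. With the root (Cb) lowest for root position: Cb, Eb, Gb.

Cb, Eb, Gb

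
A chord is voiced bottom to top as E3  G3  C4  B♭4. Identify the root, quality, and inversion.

C dominant seventh, first inversion

Reducing to letter names: E, G, C, Bb. These stack in thirds as C–E–G–Bb — a C dominant seventh chord.
E is the third of C dominant seventh; third in the bass means first inversion (figured bass 6/5).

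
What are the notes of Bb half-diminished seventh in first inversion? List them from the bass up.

Db, Fb, Ab, Bb

Bb half-diminished seventh is Bb–Db–Fb–Ab. First inversion puts the third (Db) in the bass, with the remaining tones above: Db, Fb, Ab, Bb.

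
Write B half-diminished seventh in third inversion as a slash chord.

Bø7/A

Third inversion of B half-diminished seventh has the seventh (A) in the bass. As a slash chord: Bø7/A.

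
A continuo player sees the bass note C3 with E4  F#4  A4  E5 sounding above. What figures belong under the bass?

The notes C, E, F#, A stack in thirds as F#–A–C–E — an F# half-diminished seventh chord. The bass C is the fifth, so this is second inversion: figured 4/3.

4/3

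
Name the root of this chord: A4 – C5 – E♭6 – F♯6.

F#

Reordering A, C, Eb, F# into stacked thirds gives F#–A–C–Eb; the bottom of that stack, F#, is the root.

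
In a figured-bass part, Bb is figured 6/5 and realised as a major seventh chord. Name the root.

Gb

The figures 6/5 mean the third of the chord is in the bass. If Bb is the third of a major seventh chord, the root is Gb (chord tones Gb–Bb–Db–F).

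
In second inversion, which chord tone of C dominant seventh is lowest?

G

The fifth of C dominant seventh (C–E–G–Bb) is G; that is the bass in second inversion.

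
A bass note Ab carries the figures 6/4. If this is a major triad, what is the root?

The figures 6/4 mean the fifth of the chord is in the bass. If Ab is the fifth of a major triad, the root is Db (chord tones Db–F–Ab).

Db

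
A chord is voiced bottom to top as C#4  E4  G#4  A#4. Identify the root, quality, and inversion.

The distinct note names are C#, E, G#, A#. Stacked in thirds they read A#–C#–E–G#, which is a half-diminished seventh chord on A#.
With the third (C#) in the bass, the chord is in first inversion (figured bass 6/5).

A# half-diminished seventh, first inversion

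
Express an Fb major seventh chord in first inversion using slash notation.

Fbmaj7/Ab

First inversion of Fb major seventh has the third (Ab) in the bass. As a slash chord: Fbmaj7/Ab.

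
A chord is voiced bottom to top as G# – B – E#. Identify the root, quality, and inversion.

E# diminished, first inversion

The distinct note names are G#, B, E#. Stacked in thirds they read E#–G#–B, which is a diminished triad on E#.
G# is the third of E# diminished; third in the bass means first inversion (figured bass 6).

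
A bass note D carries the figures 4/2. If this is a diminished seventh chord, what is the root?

The figures 4/2 mean the seventh of the chord is in the bass. If D is the seventh of a diminished seventh chord, the root is E# (chord tones E#–G#–B–D).

E#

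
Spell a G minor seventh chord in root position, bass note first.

G, Bb, D, F

G minor seventh is G–Bb–D–F. Root position puts the root (G) in the bass, with the remaining tones above: G, Bb, D, F.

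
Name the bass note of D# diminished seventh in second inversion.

In second inversion the fifth is lowest. For D# diminished seventh (D#–F#–A–C) that is A.

A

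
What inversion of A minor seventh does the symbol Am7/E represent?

second inversion

Am7/E means A minor seventh with E in the bass. E is the fifth of A minor seventh (A–C–E–G), so this is second inversion.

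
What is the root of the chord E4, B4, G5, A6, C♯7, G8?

E, B, G, A, C# are the tones of an A dominant ninth chord (A–C#–E–G–B), making A the root.

A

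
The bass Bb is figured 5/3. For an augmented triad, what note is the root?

The figures 5/3 mean the root of the chord is in the bass. If Bb is the root of an augmented triad, the root is Bb (chord tones Bb–D–F#).

Bb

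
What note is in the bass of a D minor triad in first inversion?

F

In first inversion the third is lowest. For D minor (D–F–A) that is F.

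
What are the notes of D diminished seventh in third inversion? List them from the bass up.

Cb, D, F, Ab

The chord tones are D–F–Ab–Cb. With the seventh (Cb) lowest for third inversion: Cb, D, F, Ab.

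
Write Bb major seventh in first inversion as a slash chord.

First inversion of Bb major seventh has the third (D) in the bass. As a slash chord: Bbmaj7/D.

Bbmaj7/D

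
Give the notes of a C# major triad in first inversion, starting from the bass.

C# major is C#–E#–G#. First inversion puts the third (E#) in the bass, with the remaining tones above: E#, G#, C#.

E#, G#, C#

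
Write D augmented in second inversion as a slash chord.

Daug/A#

Second inversion of D augmented has the fifth (A#) in the bass. As a slash chord: Daug/A#.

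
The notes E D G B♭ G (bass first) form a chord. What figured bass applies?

7

The notes E, D, G, Bb stack in thirds as E–G–Bb–D — an E half-diminished seventh chord. The bass E is the root, so this is root position: figured 7.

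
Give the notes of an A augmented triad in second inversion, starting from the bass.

E#, A, C#

Spelling A augmented: A–C#–E#. In second inversion the fifth is bass, giving E#, A, C# from the bottom.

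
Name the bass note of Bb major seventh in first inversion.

D

The third of Bb major seventh (Bb–D–F–A) is D; that is the bass in first inversion.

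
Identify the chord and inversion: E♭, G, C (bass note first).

C minor, first inversion

The pitch classes Eb, G, C arrange in thirds as C–Eb–G: a C minor triad.
Eb is the third of C minor; third in the bass means first inversion (figured bass 6).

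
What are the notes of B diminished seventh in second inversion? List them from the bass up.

F, Ab, B, D

B diminished seventh is B–D–F–Ab. Second inversion puts the fifth (F) in the bass, with the remaining tones above: F, Ab, B, D.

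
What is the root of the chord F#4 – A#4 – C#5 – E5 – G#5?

F#

The distinct letter names are F#, A#, C#, E, G#. Arranged as a stack of thirds they read F#–A#–C#–E–G#, so F# is the root (an F# dominant ninth chord).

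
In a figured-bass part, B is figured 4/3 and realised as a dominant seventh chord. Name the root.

The figures 4/3 mean the fifth of the chord is in the bass. If B is the fifth of a dominant seventh chord, the root is E (chord tones E–G#–B–D).

E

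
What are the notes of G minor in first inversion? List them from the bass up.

Spelling G minor: G–Bb–D. In first inversion the third is bass, giving Bb, D, G from the bottom.

Bb, D, G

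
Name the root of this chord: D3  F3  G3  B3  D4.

The distinct letter names are D, F, G, B. Arranged as a stack of thirds they read G–B–D–F, so G is the root (a G dominant seventh chord).

G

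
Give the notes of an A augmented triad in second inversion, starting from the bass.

E#, A, C#

A augmented is A–C#–E#. Second inversion puts the fifth (E#) in the bass, with the remaining tones above: E#, A, C#.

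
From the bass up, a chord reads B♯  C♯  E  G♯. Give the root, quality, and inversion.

The distinct note names are B#, C#, E, G#. Stacked in thirds they read C#–E–G#–B#, which is a minor-major seventh chord on C#.
B# is the seventh of C# minor-major seventh; seventh in the bass means third inversion (figured bass 4/2).

C# minor-major seventh, third inversion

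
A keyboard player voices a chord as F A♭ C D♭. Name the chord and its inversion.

The distinct note names are F, Ab, C, Db. Stacked in thirds they read Db–F–Ab–C, which is a major seventh chord on Db.
With the third (F) in the bass, the chord is in first inversion (figured bass 6/5).

Db major seventh, first inversion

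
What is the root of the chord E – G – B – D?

E

E, G, B, D are the tones of an E minor seventh chord (E–G–B–D), making E the root.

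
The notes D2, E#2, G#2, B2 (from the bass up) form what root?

D, E#, G#, B are the tones of an E# diminished seventh chord (E#–G#–B–D), making E# the root.

E#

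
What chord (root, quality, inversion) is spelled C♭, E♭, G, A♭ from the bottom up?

The pitch classes Cb, Eb, G, Ab arrange in thirds as Ab–Cb–Eb–G: an Ab minor-major seventh chord.
With the third (Cb) in the bass, the chord is in first inversion (figured bass 6/5).

Ab minor-major seventh, first inversion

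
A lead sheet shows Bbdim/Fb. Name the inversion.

second inversion

Bbdim/Fb means Bb diminished with Fb in the bass. Fb is the fifth of Bb diminished (Bb–Db–Fb), so this is second inversion.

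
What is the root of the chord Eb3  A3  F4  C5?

F

Reordering Eb, A, F, C into stacked thirds gives F–A–C–Eb; the bottom of that stack, F, is the root.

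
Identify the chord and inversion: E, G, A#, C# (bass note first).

A# diminished seventh, second inversion

Reducing to letter names: E, G, A#, C#. These stack in thirds as A#–C#–E–G — an A# diminished seventh chord.
The lowest note is E, the fifth of the chord, so this is second inversion (figured bass 4/3).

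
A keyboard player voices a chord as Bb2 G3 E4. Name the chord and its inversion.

E diminished, second inversion

Reducing to letter names: Bb, G, E. These stack in thirds as E–G–Bb — an E diminished triad.
Bb is the fifth of E diminished; fifth in the bass means second inversion (figured bass 6/4).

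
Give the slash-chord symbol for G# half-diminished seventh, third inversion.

Third inversion of G# half-diminished seventh has the seventh (F#) in the bass. As a slash chord: G#ø7/F#.

G#ø7/F#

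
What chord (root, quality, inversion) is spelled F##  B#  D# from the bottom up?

B# minor, second inversion

The pitch classes F##, B#, D# arrange in thirds as B#–D#–F##: a B# minor triad.
With the fifth (F##) in the bass, the chord is in second inversion (figured bass 6/4).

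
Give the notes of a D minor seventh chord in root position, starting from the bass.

The chord tones are D–F–A–C. With the root (D) lowest for root position: D, F, A, C.

D, F, A, C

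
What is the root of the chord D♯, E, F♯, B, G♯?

The distinct letter names are D#, E, F#, B, G#. Arranged as a stack of thirds they read E–G#–B–D#–F#, so E is the root (an E major ninth chord).

E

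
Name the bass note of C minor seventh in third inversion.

In third inversion the seventh is lowest. For C minor seventh (C–Eb–G–Bb) that is Bb.

Bb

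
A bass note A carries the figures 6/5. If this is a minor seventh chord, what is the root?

The figures 6/5 mean the third of the chord is in the bass. If A is the third of a minor seventh chord, the root is F# (chord tones F#–A–C#–E).

F#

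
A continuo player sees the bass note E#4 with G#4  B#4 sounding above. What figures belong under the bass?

5/3

The notes E#, G#, B# stack in thirds as E#–G#–B# — an E# minor triad. The bass E# is the root, so this is root position: figured 5/3.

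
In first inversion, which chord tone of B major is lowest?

D#

B major is B–D#–F#. First inversion places the third in the bass: D#.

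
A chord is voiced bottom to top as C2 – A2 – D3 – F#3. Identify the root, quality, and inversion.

D dominant seventh, third inversion

Reducing to letter names: C, A, D, F#. These stack in thirds as D–F#–A–C — a D dominant seventh chord.
C is the seventh of D dominant seventh; seventh in the bass means third inversion (figured bass 4/2).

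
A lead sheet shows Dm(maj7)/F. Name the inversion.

Dm(maj7)/F means D minor-major seventh with F in the bass. F is the third of D minor-major seventh (D–F–A–C#), so this is first inversion.

first inversion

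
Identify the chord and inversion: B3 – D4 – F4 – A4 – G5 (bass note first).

Reducing to letter names: B, D, F, A, G. These stack in thirds as G–B–D–F–A — a G dominant ninth chord.
With the third (B) in the bass, the chord is in first inversion.

G dominant ninth, first inversion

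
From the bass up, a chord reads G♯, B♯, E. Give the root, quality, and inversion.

Reducing to letter names: G#, B#, E. These stack in thirds as E–G#–B# — an E augmented triad.
G# is the third of E augmented; third in the bass means first inversion (figured bass 6).

E augmented, first inversion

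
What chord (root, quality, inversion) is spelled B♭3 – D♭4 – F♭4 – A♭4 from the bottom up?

Bb half-diminished seventh, root position

Reducing to letter names: Bb, Db, Fb, Ab. These stack in thirds as Bb–Db–Fb–Ab — a Bb half-diminished seventh chord.
With the root (Bb) in the bass, the chord is in root position (figured bass 7).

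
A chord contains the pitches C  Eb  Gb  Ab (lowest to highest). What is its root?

Ab

The distinct letter names are C, Eb, Gb, Ab. Arranged as a stack of thirds they read Ab–C–Eb–Gb, so Ab is the root (an Ab dominant seventh chord).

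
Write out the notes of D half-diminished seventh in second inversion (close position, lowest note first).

Ab, C, D, F

D half-diminished seventh is D–F–Ab–C. Second inversion puts the fifth (Ab) in the bass, with the remaining tones above: Ab, C, D, F.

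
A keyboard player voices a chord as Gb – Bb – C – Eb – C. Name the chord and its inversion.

C half-diminished seventh, second inversion

The pitch classes Gb, Bb, C, Eb arrange in thirds as C–Eb–Gb–Bb: a C half-diminished seventh chord.
With the fifth (Gb) in the bass, the chord is in second inversion (figured bass 4/3).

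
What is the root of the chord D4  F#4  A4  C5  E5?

The distinct letter names are D, F#, A, C, E. Arranged as a stack of thirds they read D–F#–A–C–E, so D is the root (a D dominant ninth chord).

D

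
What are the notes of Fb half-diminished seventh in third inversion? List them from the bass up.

Ebb, Fb, Abb, Cbb

Fb half-diminished seventh is Fb–Abb–Cbb–Ebb. Third inversion puts the seventh (Ebb) in the bass, with the remaining tones above: Ebb, Fb, Abb, Cbb.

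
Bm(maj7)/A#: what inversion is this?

third inversion

Bm(maj7)/A# means B minor-major seventh with A# in the bass. A# is the seventh of B minor-major seventh (B–D–F#–A#), so this is third inversion.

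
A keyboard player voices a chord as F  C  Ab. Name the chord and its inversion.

The pitch classes F, C, Ab arrange in thirds as F–Ab–C: an F minor triad.
The lowest note is F, the root of the chord, so this is root position (figured bass 5/3).

F minor, root position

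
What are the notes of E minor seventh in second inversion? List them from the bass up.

B, D, E, G

Spelling E minor seventh: E–G–B–D. In second inversion the fifth is bass, giving B, D, E, G from the bottom.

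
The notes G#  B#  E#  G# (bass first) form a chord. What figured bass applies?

The notes G#, B#, E# stack in thirds as E#–G#–B# — an E# minor triad. The bass G# is the third, so this is first inversion: figured 6.

6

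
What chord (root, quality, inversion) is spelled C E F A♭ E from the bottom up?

Reducing to letter names: C, E, F, Ab. These stack in thirds as F–Ab–C–E — an F minor-major seventh chord.
With the fifth (C) in the bass, the chord is in second inversion (figured bass 4/3).

F minor-major seventh, second inversion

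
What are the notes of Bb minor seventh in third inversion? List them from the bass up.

Ab, Bb, Db, F

Spelling Bb minor seventh: Bb–Db–F–Ab. In third inversion the seventh is bass, giving Ab, Bb, Db, F from the bottom.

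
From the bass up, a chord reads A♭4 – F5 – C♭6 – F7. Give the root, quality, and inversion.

The pitch classes Ab, F, Cb arrange in thirds as F–Ab–Cb: an F diminished triad.
The lowest note is Ab, the third of the chord, so this is first inversion (figured bass 6).

F diminished, first inversion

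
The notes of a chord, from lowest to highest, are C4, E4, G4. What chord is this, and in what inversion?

C major, root position

The pitch classes C, E, G arrange in thirds as C–E–G: a C major triad.
C is the root of C major; root in the bass means root position (figured bass 5/3).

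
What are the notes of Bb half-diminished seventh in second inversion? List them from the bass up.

Bb half-diminished seventh is Bb–Db–Fb–Ab. Second inversion puts the fifth (Fb) in the bass, with the remaining tones above: Fb, Ab, Bb, Db.

Fb, Ab, Bb, Db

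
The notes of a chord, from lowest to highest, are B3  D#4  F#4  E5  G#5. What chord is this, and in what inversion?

The distinct note names are B, D#, F#, E, G#. Stacked in thirds they read E–G#–B–D#–F#, which is a major ninth chord on E.
B is the fifth of E major ninth; fifth in the bass means second inversion.

E major ninth, second inversion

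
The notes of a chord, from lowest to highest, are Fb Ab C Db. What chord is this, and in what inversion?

The pitch classes Fb, Ab, C, Db arrange in thirds as Db–Fb–Ab–C: a Db minor-major seventh chord.
The lowest note is Fb, the third of the chord, so this is first inversion (figured bass 6/5).

Db minor-major seventh, first inversion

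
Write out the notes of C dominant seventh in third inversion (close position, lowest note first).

Spelling C dominant seventh: C–E–G–Bb. In third inversion the seventh is bass, giving Bb, C, E, G from the bottom.

Bb, C, E, G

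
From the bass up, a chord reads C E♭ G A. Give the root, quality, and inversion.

Reducing to letter names: C, Eb, G, A. These stack in thirds as A–C–Eb–G — an A half-diminished seventh chord.
C is the third of A half-diminished seventh; third in the bass means first inversion (figured bass 6/5).

A half-diminished seventh, first inversion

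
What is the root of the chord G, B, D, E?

E

The distinct letter names are G, B, D, E. Arranged as a stack of thirds they read E–G–B–D, so E is the root (an E minor seventh chord).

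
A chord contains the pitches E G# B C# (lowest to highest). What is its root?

The distinct letter names are E, G#, B, C#. Arranged as a stack of thirds they read C#–E–G#–B, so C# is the root (a C# minor seventh chord).

C#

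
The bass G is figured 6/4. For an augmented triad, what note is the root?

Cb

The figures 6/4 mean the fifth of the chord is in the bass. If G is the fifth of an augmented triad, the root is Cb (chord tones Cb–Eb–G).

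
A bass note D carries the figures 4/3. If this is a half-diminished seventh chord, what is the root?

G#

The figures 4/3 mean the fifth of the chord is in the bass. If D is the fifth of a half-diminished seventh chord, the root is G# (chord tones G#–B–D–F#).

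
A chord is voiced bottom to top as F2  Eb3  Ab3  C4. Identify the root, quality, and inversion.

The pitch classes F, Eb, Ab, C arrange in thirds as F–Ab–C–Eb: an F minor seventh chord.
The lowest note is F, the root of the chord, so this is root position (figured bass 7).

F minor seventh, root position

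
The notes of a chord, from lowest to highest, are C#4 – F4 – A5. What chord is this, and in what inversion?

F augmented, second inversion

Reducing to letter names: C#, F, A. These stack in thirds as F–A–C# — an F augmented triad.
The lowest note is C#, the fifth of the chord, so this is second inversion (figured bass 6/4).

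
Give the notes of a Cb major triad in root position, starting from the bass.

Cb, Eb, Gb

Spelling Cb major: Cb–Eb–Gb. In root position the root is bass, giving Cb, Eb, Gb from the bottom.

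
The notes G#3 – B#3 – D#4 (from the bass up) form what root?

G#

G#, B#, D# are the tones of a G# major triad (G#–B#–D#), making G# the root.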